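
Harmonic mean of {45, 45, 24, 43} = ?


Sum of reciprocals = 1/45 + 1/45 + 1/24 + 1/43 = 0.109367
HM = 4/0.109367 = 36.5741

HM = 36.5741


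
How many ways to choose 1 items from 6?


C(6,1) = 6!/(1! × 5!)
= 720/(1 × 120)
= 6

C(6,1) = 6


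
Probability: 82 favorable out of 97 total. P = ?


P = 82/97 = 0.8454

P = 0.8454


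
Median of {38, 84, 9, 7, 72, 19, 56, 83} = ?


Sorted: 7, 9, 19, 38, 56, 72, 83, 84
n = 8 (even)
Middle values: 38 and 56
Median = (38+56)/2 = 47.0000

Median = 47.0000


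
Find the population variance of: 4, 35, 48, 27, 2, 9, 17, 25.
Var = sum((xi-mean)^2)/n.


Mean = 20.8750
Squared deviations: 284.7656, 199.5156, 735.7656, 37.5156, 356.2656, 141.0156, 15.0156, 17.0156
Sum = 1786.8750
Variance = 1786.8750/8 = 223.3594

Variance = 223.3594


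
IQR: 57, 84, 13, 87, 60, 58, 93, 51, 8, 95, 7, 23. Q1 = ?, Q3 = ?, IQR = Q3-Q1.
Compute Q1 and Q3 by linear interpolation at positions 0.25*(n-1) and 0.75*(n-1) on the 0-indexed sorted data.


Sorted: 7, 8, 13, 23, 51, 57, 58, 60, 84, 87, 93, 95
Q1 (25th %ile) = 20.5000
Q3 (75th %ile) = 84.7500
IQR = 84.7500 - 20.5000 = 64.2500

IQR = 64.2500


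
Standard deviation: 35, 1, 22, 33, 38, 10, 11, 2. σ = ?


Mean = 19.0000
Variance = 197.5000
SD = sqrt(197.5000) = 14.0535

SD = 14.0535


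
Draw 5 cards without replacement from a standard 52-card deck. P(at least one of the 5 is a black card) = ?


P(at least one) = 1 - P(none)
P(none) = (26/52) × (25/51) × (24/50) × (23/49) × (22/48) = 0.025310
P(at least one) = 1 - 0.025310 = 0.9747

P = 0.9747


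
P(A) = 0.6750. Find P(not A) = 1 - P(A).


P(not A) = 1 - 0.6750 = 0.3250

P(not A) = 0.3250


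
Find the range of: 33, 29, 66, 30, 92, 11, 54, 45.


Max = 92, Min = 11
Range = 92 - 11 = 81

Range = 81


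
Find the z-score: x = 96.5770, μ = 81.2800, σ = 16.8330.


z = (96.5770 - 81.2800)/16.8330
= 15.2970/16.8330
= 0.9088

z = 0.9088


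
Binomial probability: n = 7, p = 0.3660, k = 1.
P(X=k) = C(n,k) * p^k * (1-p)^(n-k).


C(7,1) = 7
p^1 = 0.366000
(1-p)^6 = 0.064943
P = 7 * 0.366000 * 0.064943 = 0.1664

P(X=1) = 0.1664


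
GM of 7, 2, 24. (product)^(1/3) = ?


Product = 7 × 2 × 24 = 336
GM = 336^(1/3) = 6.9521

GM = 6.9521


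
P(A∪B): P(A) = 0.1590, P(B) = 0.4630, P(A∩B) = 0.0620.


P(A∪B) = 0.1590 + 0.4630 - 0.0620
= 0.6220 - 0.0620
= 0.5600

P(A∪B) = 0.5600


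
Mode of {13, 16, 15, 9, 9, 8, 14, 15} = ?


Frequencies: 8:1, 9:2, 13:1, 14:1, 15:2, 16:1
Max frequency = 2
Mode = 9, 15

Mode = 9, 15


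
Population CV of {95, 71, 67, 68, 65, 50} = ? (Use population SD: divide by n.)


Mean = 69.3333
SD = 13.3000
CV = (13.3000/69.3333)*100 = 19.1826%

CV = 19.1826%


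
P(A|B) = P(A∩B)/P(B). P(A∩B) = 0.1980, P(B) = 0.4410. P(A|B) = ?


P(A|B) = 0.1980/0.4410 = 0.4490

P(A|B) = 0.4490


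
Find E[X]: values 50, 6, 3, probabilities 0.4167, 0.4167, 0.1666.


E[X] = 50*0.4167 + 6*0.4167 + 3*0.1666
= 20.8350 + 2.5002 + 0.4998
= 23.8350

E[X] = 23.8350


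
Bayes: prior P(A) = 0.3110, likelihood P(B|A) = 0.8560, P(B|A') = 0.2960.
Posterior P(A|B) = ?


P(B) = P(B|A)*P(A) + P(B|A')*P(A')
= 0.8560*0.3110 + 0.2960*0.6890
= 0.266216 + 0.203944 = 0.470160
P(A|B) = 0.266216/0.470160 = 0.5662

P(A|B) = 0.5662


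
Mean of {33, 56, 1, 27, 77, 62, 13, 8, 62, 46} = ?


Sum = 33 + 56 + 1 + 27 + 77 + 62 + 13 + 8 + 62 + 46 = 385
n = 10
Mean = 385/10 = 38.5000

Mean = 38.5000


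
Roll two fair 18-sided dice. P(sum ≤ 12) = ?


Total outcomes = 18×18 = 324
Favorable (sum ≤ 12): 66
P = 66/324 = 0.2037

P = 0.2037


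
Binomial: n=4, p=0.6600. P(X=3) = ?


C(4,3) = 4
p^3 = 0.287496
(1-p)^1 = 0.340000
P = 4 * 0.287496 * 0.340000 = 0.3910

P(X=3) = 0.3910


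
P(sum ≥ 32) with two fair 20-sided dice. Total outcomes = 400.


Total outcomes = 20×20 = 400
Favorable (sum ≥ 32): 45
P = 45/400 = 0.1125

P = 0.1125


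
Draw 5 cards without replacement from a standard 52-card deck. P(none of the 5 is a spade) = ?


P(no spades) = (39/52) × (38/51) × (37/50) × (36/49) × (35/48)
= 0.2215

P = 0.2215


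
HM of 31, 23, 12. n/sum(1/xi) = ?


Sum of reciprocals = 1/31 + 1/23 + 1/12 = 0.159070
HM = 3/0.159070 = 18.8597

HM = 18.8597


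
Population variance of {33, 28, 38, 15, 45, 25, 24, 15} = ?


Mean = 27.8750
Squared deviations: 26.2656, 0.0156, 102.5156, 165.7656, 293.2656, 8.2656, 15.0156, 165.7656
Sum = 776.8750
Variance = 776.8750/8 = 97.1094

Variance = 97.1094


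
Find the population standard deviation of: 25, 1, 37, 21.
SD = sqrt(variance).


Mean = 21.0000
Variance = 168.0000
SD = sqrt(168.0000) = 12.9615

SD = 12.9615


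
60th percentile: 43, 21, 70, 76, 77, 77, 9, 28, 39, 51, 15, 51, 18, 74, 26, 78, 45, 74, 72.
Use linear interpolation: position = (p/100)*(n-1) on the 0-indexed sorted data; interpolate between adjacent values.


Sorted: 9, 15, 18, 21, 26, 28, 39, 43, 45, 51, 51, 70, 72, 74, 74, 76, 77, 77, 78
n = 19
Index = 60/100 * 18 = 10.8000
Lower = data[10] = 51, Upper = data[11] = 70
P60 = 51 + 0.8000*(19) = 66.2000

P60 = 66.2000


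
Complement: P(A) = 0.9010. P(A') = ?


P(not A) = 1 - 0.9010 = 0.0990

P(not A) = 0.0990


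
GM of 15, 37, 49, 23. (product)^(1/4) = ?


Product = 15 × 37 × 49 × 23 = 625485
GM = 625485^(1/4) = 28.1225

GM = 28.1225


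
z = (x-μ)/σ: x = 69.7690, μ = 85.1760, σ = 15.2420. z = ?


z = (69.7690 - 85.1760)/15.2420
= -15.4070/15.2420
= -1.0108

z = -1.0108


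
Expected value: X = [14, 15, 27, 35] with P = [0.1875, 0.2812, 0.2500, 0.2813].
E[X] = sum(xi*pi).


E[X] = 14*0.1875 + 15*0.2812 + 27*0.2500 + 35*0.2813
= 2.6250 + 4.2180 + 6.7500 + 9.8455
= 23.4385

E[X] = 23.4385


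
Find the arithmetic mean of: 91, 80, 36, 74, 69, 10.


Sum = 91 + 80 + 36 + 74 + 69 + 10 = 360
n = 6
Mean = 360/6 = 60.0000

Mean = 60.0000


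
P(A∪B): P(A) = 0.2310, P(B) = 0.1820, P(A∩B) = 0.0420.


P(A∪B) = 0.2310 + 0.1820 - 0.0420
= 0.4130 - 0.0420
= 0.3710

P(A∪B) = 0.3710


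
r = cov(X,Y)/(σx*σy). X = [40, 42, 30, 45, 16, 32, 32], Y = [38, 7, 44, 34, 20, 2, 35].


Mean X = 33.8571, Mean Y = 25.7143
SD X = 9.014727, SD Y = 15.049578
Cov = 10.530612
r = 10.530612/(9.014727*15.049578) = 0.0776

r = 0.0776


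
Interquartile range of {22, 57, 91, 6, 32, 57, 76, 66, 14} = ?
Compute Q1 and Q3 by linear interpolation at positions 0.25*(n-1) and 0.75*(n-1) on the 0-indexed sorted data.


Sorted: 6, 14, 22, 32, 57, 57, 66, 76, 91
Q1 (25th %ile) = 22.0000
Q3 (75th %ile) = 66.0000
IQR = 66.0000 - 22.0000 = 44.0000

IQR = 44.0000


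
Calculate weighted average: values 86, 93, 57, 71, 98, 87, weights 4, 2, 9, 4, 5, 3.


Numerator = 86*4 + 93*2 + 57*9 + 71*4 + 98*5 + 87*3 = 2078
Denominator = 4 + 2 + 9 + 4 + 5 + 3 = 27
WM = 2078/27 = 76.9630

WM = 76.9630


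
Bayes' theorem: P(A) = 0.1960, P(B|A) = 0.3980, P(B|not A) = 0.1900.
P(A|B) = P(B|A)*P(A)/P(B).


P(B) = P(B|A)*P(A) + P(B|A')*P(A')
= 0.3980*0.1960 + 0.1900*0.8040
= 0.078008 + 0.152760 = 0.230768
P(A|B) = 0.078008/0.230768 = 0.3380

P(A|B) = 0.3380


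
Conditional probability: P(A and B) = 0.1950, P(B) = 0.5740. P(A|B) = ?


P(A|B) = 0.1950/0.5740 = 0.3397

P(A|B) = 0.3397


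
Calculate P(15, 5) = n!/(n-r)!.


P(15,5) = 15!/10!
= 1307674368000/3628800
= 360360

P(15,5) = 360360


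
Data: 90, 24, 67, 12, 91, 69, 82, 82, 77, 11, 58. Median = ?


Sorted: 11, 12, 24, 58, 67, 69, 77, 82, 82, 90, 91
n = 11 (odd)
Middle value = 69

Median = 69


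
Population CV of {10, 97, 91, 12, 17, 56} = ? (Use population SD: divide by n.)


Mean = 47.1667
SD = 36.5396
CV = (36.5396/47.1667)*100 = 77.4690%

CV = 77.4690%


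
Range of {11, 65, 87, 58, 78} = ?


Max = 87, Min = 11
Range = 87 - 11 = 76

Range = 76


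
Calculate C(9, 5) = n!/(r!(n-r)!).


C(9,5) = 9!/(5! × 4!)
= 362880/(120 × 24)
= 126

C(9,5) = 126


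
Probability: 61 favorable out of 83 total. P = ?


P = 61/83 = 0.7349

P = 0.7349


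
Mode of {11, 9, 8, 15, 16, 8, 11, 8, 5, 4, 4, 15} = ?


Frequencies: 4:2, 5:1, 8:3, 9:1, 11:2, 15:2, 16:1
Max frequency = 3
Mode = 8

Mode = 8


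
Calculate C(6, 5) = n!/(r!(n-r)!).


C(6,5) = 6!/(5! × 1!)
= 720/(120 × 1)
= 6

C(6,5) = 6


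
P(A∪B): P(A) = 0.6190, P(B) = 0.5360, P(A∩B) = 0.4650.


P(A∪B) = 0.6190 + 0.5360 - 0.4650
= 1.1550 - 0.4650
= 0.6900

P(A∪B) = 0.6900


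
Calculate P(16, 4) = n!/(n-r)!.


P(16,4) = 16!/12!
= 20922789888000/479001600
= 43680

P(16,4) = 43680


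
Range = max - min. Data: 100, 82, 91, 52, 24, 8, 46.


Max = 100, Min = 8
Range = 100 - 8 = 92

Range = 92


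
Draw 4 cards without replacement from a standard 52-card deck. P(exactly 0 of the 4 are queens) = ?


Hypergeometric: P(X=0) = C(4,0)·C(48,4) / C(52,4)
= 1 × 194580 / 270725
= 194580/270725 = 0.7187

P = 0.7187


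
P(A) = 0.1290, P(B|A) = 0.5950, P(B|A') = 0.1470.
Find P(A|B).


P(B) = P(B|A)*P(A) + P(B|A')*P(A')
= 0.5950*0.1290 + 0.1470*0.8710
= 0.076755 + 0.128037 = 0.204792
P(A|B) = 0.076755/0.204792 = 0.3748

P(A|B) = 0.3748


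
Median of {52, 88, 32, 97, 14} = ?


Sorted: 14, 32, 52, 88, 97
n = 5 (odd)
Middle value = 52

Median = 52


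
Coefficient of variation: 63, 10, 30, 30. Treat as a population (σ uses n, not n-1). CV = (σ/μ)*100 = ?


Mean = 33.2500
SD = 19.0181
CV = (19.0181/33.2500)*100 = 57.1972%

CV = 57.1972%


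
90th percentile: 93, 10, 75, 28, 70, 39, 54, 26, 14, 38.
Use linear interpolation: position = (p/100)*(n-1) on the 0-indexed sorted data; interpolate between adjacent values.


Sorted: 10, 14, 26, 28, 38, 39, 54, 70, 75, 93
n = 10
Index = 90/100 * 9 = 8.1000
Lower = data[8] = 75, Upper = data[9] = 93
P90 = 75 + 0.1000*(18) = 76.8000

P90 = 76.8000


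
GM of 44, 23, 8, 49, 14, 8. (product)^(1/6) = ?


Product = 44 × 23 × 8 × 49 × 14 × 8 = 44430848
GM = 44430848^(1/6) = 18.8198

GM = 18.8198


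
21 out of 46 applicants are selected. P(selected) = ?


P = 21/46 = 0.4565

P = 0.4565


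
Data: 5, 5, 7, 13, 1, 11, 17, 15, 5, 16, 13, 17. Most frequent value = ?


Frequencies: 1:1, 5:3, 7:1, 11:1, 13:2, 15:1, 16:1, 17:2
Max frequency = 3
Mode = 5

Mode = 5


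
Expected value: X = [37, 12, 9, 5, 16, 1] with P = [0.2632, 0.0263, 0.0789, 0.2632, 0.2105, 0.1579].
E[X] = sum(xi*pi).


E[X] = 37*0.2632 + 12*0.0263 + 9*0.0789 + 5*0.2632 + 16*0.2105 + 1*0.1579
= 9.7384 + 0.3156 + 0.7101 + 1.3160 + 3.3680 + 0.1579
= 15.6060

E[X] = 15.6060


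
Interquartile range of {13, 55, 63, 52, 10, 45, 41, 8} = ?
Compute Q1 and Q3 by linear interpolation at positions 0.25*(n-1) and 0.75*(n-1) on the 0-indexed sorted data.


Sorted: 8, 10, 13, 41, 45, 52, 55, 63
Q1 (25th %ile) = 12.2500
Q3 (75th %ile) = 52.7500
IQR = 52.7500 - 12.2500 = 40.5000

IQR = 40.5000


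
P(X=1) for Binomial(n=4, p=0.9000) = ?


C(4,1) = 4
p^1 = 0.900000
(1-p)^3 = 0.001000
P = 4 * 0.900000 * 0.001000 = 0.0036

P(X=1) = 0.0036


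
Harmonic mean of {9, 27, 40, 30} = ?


Sum of reciprocals = 1/9 + 1/27 + 1/40 + 1/30 = 0.206481
HM = 4/0.206481 = 19.3722

HM = 19.3722


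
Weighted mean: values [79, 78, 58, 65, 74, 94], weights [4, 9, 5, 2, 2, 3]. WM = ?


Numerator = 79*4 + 78*9 + 58*5 + 65*2 + 74*2 + 94*3 = 1868
Denominator = 4 + 9 + 5 + 2 + 2 + 3 = 25
WM = 1868/25 = 74.7200

WM = 74.7200


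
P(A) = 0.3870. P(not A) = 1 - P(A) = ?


P(not A) = 1 - 0.3870 = 0.6130

P(not A) = 0.6130


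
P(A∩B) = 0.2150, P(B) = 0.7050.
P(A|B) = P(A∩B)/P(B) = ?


P(A|B) = 0.2150/0.7050 = 0.3050

P(A|B) = 0.3050


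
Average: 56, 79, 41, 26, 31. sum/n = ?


Sum = 56 + 79 + 41 + 26 + 31 = 233
n = 5
Mean = 233/5 = 46.6000

Mean = 46.6000


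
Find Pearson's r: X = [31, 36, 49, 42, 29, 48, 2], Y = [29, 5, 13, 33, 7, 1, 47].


Mean X = 33.8571, Mean Y = 19.2857
SD X = 14.865382, SD Y = 15.943779
Cov = -160.530612
r = -160.530612/(14.865382*15.943779) = -0.6773

r = -0.6773


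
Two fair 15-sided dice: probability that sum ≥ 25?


Total outcomes = 15×15 = 225
Favorable (sum ≥ 25): 21
P = 21/225 = 0.0933

P = 0.0933


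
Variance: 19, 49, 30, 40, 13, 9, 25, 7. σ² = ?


Mean = 24.0000
Squared deviations: 25.0000, 625.0000, 36.0000, 256.0000, 121.0000, 225.0000, 1.0000, 289.0000
Sum = 1578.0000
Variance = 1578.0000/8 = 197.2500

Variance = 197.2500


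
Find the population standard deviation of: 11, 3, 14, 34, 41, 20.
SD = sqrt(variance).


Mean = 20.5000
Variance = 173.5833
SD = sqrt(173.5833) = 13.1751

SD = 13.1751


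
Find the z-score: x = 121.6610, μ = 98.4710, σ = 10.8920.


z = (121.6610 - 98.4710)/10.8920
= 23.1900/10.8920
= 2.1291

z = 2.1291


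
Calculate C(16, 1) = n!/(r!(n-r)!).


C(16,1) = 16!/(1! × 15!)
= 20922789888000/(1 × 1307674368000)
= 16

C(16,1) = 16


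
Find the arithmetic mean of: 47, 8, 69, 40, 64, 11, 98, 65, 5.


Sum = 47 + 8 + 69 + 40 + 64 + 11 + 98 + 65 + 5 = 407
n = 9
Mean = 407/9 = 45.2222

Mean = 45.2222


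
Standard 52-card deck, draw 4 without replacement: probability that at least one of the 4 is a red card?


P(at least one) = 1 - P(none)
P(none) = (26/52) × (25/51) × (24/50) × (23/49) = 0.055222
P(at least one) = 1 - 0.055222 = 0.9448

P = 0.9448


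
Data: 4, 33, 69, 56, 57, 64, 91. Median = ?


Sorted: 4, 33, 56, 57, 64, 69, 91
n = 7 (odd)
Middle value = 57

Median = 57


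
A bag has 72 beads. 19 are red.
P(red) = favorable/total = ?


P = 19/72 = 0.2639

P = 0.2639


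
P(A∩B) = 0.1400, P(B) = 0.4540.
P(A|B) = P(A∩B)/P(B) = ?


P(A|B) = 0.1400/0.4540 = 0.3084

P(A|B) = 0.3084


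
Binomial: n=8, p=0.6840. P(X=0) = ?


C(8,0) = 1
p^0 = 1.000000
(1-p)^8 = 9.942524e-05
P = 1 * 1.000000 * 9.942524e-05 = 9.9425e-05

P(X=0) = 9.9425e-05


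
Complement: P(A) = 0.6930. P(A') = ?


P(not A) = 1 - 0.6930 = 0.3070

P(not A) = 0.3070


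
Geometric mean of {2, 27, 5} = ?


Product = 2 × 27 × 5 = 270
GM = 270^(1/3) = 6.4633

GM = 6.4633


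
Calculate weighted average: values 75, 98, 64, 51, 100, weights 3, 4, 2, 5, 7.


Numerator = 75*3 + 98*4 + 64*2 + 51*5 + 100*7 = 1700
Denominator = 3 + 4 + 2 + 5 + 7 = 21
WM = 1700/21 = 80.9524

WM = 80.9524


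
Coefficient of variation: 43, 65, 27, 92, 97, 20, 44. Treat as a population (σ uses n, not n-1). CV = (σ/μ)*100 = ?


Mean = 55.4286
SD = 28.0452
CV = (28.0452/55.4286)*100 = 50.5969%

CV = 50.5969%


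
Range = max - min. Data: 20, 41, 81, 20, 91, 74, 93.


Max = 93, Min = 20
Range = 93 - 20 = 73

Range = 73


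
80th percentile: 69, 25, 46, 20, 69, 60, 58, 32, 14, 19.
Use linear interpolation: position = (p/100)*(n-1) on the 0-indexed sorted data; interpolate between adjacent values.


Sorted: 14, 19, 20, 25, 32, 46, 58, 60, 69, 69
n = 10
Index = 80/100 * 9 = 7.2000
Lower = data[7] = 60, Upper = data[8] = 69
P80 = 60 + 0.2000*(9) = 61.8000

P80 = 61.8000


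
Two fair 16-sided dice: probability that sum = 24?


Total outcomes = 16×16 = 256
Favorable (sum = 24): 9
P = 9/256 = 0.0352

P = 0.0352


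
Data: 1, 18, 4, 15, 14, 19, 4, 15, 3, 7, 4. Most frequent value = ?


Frequencies: 1:1, 3:1, 4:3, 7:1, 14:1, 15:2, 18:1, 19:1
Max frequency = 3
Mode = 4

Mode = 4


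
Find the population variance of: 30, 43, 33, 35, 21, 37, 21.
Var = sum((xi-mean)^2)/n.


Mean = 31.4286
Squared deviations: 2.0408, 133.8980, 2.4694, 12.7551, 108.7551, 31.0408, 108.7551
Sum = 399.7143
Variance = 399.7143/7 = 57.1020

Variance = 57.1020


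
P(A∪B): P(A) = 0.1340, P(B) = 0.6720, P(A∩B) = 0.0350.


P(A∪B) = 0.1340 + 0.6720 - 0.0350
= 0.8060 - 0.0350
= 0.7710

P(A∪B) = 0.7710


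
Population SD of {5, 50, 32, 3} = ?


Mean = 22.5000
Variance = 383.2500
SD = sqrt(383.2500) = 19.5768

SD = 19.5768


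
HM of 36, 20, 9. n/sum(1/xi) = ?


Sum of reciprocals = 1/36 + 1/20 + 1/9 = 0.188889
HM = 3/0.188889 = 15.8824

HM = 15.8824


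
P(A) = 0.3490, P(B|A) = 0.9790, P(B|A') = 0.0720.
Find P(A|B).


P(B) = P(B|A)*P(A) + P(B|A')*P(A')
= 0.9790*0.3490 + 0.0720*0.6510
= 0.341671 + 0.046872 = 0.388543
P(A|B) = 0.341671/0.388543 = 0.8794

P(A|B) = 0.8794


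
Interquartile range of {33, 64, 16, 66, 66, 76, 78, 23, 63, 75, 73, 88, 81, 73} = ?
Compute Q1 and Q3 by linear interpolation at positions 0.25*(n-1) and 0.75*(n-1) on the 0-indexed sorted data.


Sorted: 16, 23, 33, 63, 64, 66, 66, 73, 73, 75, 76, 78, 81, 88
Q1 (25th %ile) = 63.2500
Q3 (75th %ile) = 75.7500
IQR = 75.7500 - 63.2500 = 12.5000

IQR = 12.5000


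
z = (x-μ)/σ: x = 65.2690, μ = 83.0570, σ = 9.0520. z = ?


z = (65.2690 - 83.0570)/9.0520
= -17.7880/9.0520
= -1.9651

z = -1.9651


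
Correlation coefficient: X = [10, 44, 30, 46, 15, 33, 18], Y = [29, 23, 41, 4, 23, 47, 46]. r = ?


Mean X = 28.0000, Mean Y = 30.4286
SD X = 13.103980, SD Y = 14.341320
Cov = -74.857143
r = -74.857143/(13.103980*14.341320) = -0.3983

r = -0.3983


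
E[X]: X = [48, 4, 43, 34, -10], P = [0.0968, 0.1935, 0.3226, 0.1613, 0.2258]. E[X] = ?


E[X] = 48*0.0968 + 4*0.1935 + 43*0.3226 + 34*0.1613 - 10*0.2258
= 4.6464 + 0.7740 + 13.8718 + 5.4842 - 2.2580
= 22.5184

E[X] = 22.5184


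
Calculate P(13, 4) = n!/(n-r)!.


P(13,4) = 13!/9!
= 6227020800/362880
= 17160

P(13,4) = 17160


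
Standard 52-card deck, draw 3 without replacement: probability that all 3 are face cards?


P(all face cards) = (12/52) × (11/51) × (10/50)
= 0.0100

P = 0.0100


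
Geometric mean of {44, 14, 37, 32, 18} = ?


Product = 44 × 14 × 37 × 32 × 18 = 13128192
GM = 13128192^(1/5) = 26.5241

GM = 26.5241


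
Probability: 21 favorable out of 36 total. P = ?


P = 21/36 = 0.5833

P = 0.5833


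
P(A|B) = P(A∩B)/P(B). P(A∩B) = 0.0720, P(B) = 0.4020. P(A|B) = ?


P(A|B) = 0.0720/0.4020 = 0.1791

P(A|B) = 0.1791


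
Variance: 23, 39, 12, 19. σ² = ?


Mean = 23.2500
Squared deviations: 0.0625, 248.0625, 126.5625, 18.0625
Sum = 392.7500
Variance = 392.7500/4 = 98.1875

Variance = 98.1875


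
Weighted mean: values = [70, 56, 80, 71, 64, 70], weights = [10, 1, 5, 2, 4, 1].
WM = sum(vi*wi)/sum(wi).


Numerator = 70*10 + 56*1 + 80*5 + 71*2 + 64*4 + 70*1 = 1624
Denominator = 10 + 1 + 5 + 2 + 4 + 1 = 23
WM = 1624/23 = 70.6087

WM = 70.6087


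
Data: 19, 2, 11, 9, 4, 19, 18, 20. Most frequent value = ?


Frequencies: 2:1, 4:1, 9:1, 11:1, 18:1, 19:2, 20:1
Max frequency = 2
Mode = 19

Mode = 19


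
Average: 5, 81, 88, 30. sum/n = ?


Sum = 5 + 81 + 88 + 30 = 204
n = 4
Mean = 204/4 = 51.0000

Mean = 51.0000


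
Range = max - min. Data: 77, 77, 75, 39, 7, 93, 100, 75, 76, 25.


Max = 100, Min = 7
Range = 100 - 7 = 93

Range = 93


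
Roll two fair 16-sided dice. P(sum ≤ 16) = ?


Total outcomes = 16×16 = 256
Favorable (sum ≤ 16): 120
P = 120/256 = 0.4688

P = 0.4688


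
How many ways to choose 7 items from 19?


C(19,7) = 19!/(7! × 12!)
= 121645100408832000/(5040 × 479001600)
= 50388

C(19,7) = 50388


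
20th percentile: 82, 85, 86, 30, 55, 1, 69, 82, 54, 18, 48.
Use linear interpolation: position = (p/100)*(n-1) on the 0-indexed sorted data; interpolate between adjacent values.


Sorted: 1, 18, 30, 48, 54, 55, 69, 82, 82, 85, 86
n = 11
Index = 20/100 * 10 = 2.0000
Lower = data[2] = 30, Upper = data[3] = 48
P20 = 30 + 0*(18) = 30.0000

P20 = 30.0000


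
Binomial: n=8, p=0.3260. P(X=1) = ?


C(8,1) = 8
p^1 = 0.326000
(1-p)^7 = 0.063186
P = 8 * 0.326000 * 0.063186 = 0.1648

P(X=1) = 0.1648


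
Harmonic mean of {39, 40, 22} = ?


Sum of reciprocals = 1/39 + 1/40 + 1/22 = 0.096096
HM = 3/0.096096 = 31.2189

HM = 31.2189


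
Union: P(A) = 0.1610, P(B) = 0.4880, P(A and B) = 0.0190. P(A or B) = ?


P(A∪B) = 0.1610 + 0.4880 - 0.0190
= 0.6490 - 0.0190
= 0.6300

P(A∪B) = 0.6300


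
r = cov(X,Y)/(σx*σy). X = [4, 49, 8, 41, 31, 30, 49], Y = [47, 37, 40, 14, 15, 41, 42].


Mean X = 30.2857, Mean Y = 33.7143
SD X = 16.917567, SD Y = 12.463825
Cov = -71.346939
r = -71.346939/(16.917567*12.463825) = -0.3384

r = -0.3384


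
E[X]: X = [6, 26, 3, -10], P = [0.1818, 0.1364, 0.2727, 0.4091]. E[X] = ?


E[X] = 6*0.1818 + 26*0.1364 + 3*0.2727 - 10*0.4091
= 1.0908 + 3.5464 + 0.8181 - 4.0910
= 1.3643

E[X] = 1.3643


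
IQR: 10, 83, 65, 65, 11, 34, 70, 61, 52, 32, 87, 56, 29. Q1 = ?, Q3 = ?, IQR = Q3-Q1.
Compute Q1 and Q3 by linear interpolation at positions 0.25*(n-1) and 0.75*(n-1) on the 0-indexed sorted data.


Sorted: 10, 11, 29, 32, 34, 52, 56, 61, 65, 65, 70, 83, 87
Q1 (25th %ile) = 32.0000
Q3 (75th %ile) = 65.0000
IQR = 65.0000 - 32.0000 = 33.0000

IQR = 33.0000


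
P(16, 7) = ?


P(16,7) = 16!/9!
= 20922789888000/362880
= 57657600

P(16,7) = 57657600


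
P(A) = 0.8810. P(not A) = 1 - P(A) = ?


P(not A) = 1 - 0.8810 = 0.1190

P(not A) = 0.1190


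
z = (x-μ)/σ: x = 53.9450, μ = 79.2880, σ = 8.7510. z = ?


z = (53.9450 - 79.2880)/8.7510
= -25.3430/8.7510
= -2.8960

z = -2.8960


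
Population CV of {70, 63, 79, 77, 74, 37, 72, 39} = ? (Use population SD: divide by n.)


Mean = 63.8750
SD = 15.6080
CV = (15.6080/63.8750)*100 = 24.4352%

CV = 24.4352%


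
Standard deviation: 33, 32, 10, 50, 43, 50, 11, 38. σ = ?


Mean = 33.3750
Variance = 214.4844
SD = sqrt(214.4844) = 14.6453

SD = 14.6453


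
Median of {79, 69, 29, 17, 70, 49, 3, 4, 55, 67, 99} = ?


Sorted: 3, 4, 17, 29, 49, 55, 67, 69, 70, 79, 99
n = 11 (odd)
Middle value = 55

Median = 55


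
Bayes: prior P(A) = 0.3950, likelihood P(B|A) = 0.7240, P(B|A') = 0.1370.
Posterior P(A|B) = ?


P(B) = P(B|A)*P(A) + P(B|A')*P(A')
= 0.7240*0.3950 + 0.1370*0.6050
= 0.285980 + 0.082885 = 0.368865
P(A|B) = 0.285980/0.368865 = 0.7753

P(A|B) = 0.7753


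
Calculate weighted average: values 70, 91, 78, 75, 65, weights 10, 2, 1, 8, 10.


Numerator = 70*10 + 91*2 + 78*1 + 75*8 + 65*10 = 2210
Denominator = 10 + 2 + 1 + 8 + 10 = 31
WM = 2210/31 = 71.2903

WM = 71.2903


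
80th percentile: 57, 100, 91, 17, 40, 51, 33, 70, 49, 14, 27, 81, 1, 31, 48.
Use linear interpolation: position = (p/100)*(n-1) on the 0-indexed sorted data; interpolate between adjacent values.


Sorted: 1, 14, 17, 27, 31, 33, 40, 48, 49, 51, 57, 70, 81, 91, 100
n = 15
Index = 80/100 * 14 = 11.2000
Lower = data[11] = 70, Upper = data[12] = 81
P80 = 70 + 0.2000*(11) = 72.2000

P80 = 72.2000


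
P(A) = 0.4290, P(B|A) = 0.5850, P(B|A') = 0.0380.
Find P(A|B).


P(B) = P(B|A)*P(A) + P(B|A')*P(A')
= 0.5850*0.4290 + 0.0380*0.5710
= 0.250965 + 0.021698 = 0.272663
P(A|B) = 0.250965/0.272663 = 0.9204

P(A|B) = 0.9204


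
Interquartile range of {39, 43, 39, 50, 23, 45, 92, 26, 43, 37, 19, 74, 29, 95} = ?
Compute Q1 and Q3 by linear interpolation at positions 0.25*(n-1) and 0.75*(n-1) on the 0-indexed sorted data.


Sorted: 19, 23, 26, 29, 37, 39, 39, 43, 43, 45, 50, 74, 92, 95
Q1 (25th %ile) = 31.0000
Q3 (75th %ile) = 48.7500
IQR = 48.7500 - 31.0000 = 17.7500

IQR = 17.7500


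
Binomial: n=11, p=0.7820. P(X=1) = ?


C(11,1) = 11
p^1 = 0.782000
(1-p)^10 = 2.424180e-07
P = 11 * 0.782000 * 2.424180e-07 = 2.0853e-06

P(X=1) = 2.0853e-06


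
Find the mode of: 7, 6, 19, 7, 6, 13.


Frequencies: 6:2, 7:2, 13:1, 19:1
Max frequency = 2
Mode = 6, 7

Mode = 6, 7


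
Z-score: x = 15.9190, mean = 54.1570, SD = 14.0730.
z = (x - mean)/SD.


z = (15.9190 - 54.1570)/14.0730
= -38.2380/14.0730
= -2.7171

z = -2.7171


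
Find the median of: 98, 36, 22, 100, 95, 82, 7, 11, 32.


Sorted: 7, 11, 22, 32, 36, 82, 95, 98, 100
n = 9 (odd)
Middle value = 36

Median = 36


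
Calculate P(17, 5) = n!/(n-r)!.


P(17,5) = 17!/12!
= 355687428096000/479001600
= 742560

P(17,5) = 742560


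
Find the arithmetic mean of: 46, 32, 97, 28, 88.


Sum = 46 + 32 + 97 + 28 + 88 = 291
n = 5
Mean = 291/5 = 58.2000

Mean = 58.2000


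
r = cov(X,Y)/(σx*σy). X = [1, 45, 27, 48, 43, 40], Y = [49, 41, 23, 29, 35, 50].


Mean X = 34.0000, Mean Y = 37.8333
SD X = 16.186414, SD Y = 9.906507
Cov = -51.000000
r = -51.000000/(16.186414*9.906507) = -0.3181

r = -0.3181


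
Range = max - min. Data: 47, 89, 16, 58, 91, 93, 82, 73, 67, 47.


Max = 93, Min = 16
Range = 93 - 16 = 77

Range = 77


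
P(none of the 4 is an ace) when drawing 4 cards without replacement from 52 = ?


P(no aces) = (48/52) × (47/51) × (46/50) × (45/49)
= 0.7187

P = 0.7187


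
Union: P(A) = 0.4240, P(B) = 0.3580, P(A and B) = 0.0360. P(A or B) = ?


P(A∪B) = 0.4240 + 0.3580 - 0.0360
= 0.7820 - 0.0360
= 0.7460

P(A∪B) = 0.7460


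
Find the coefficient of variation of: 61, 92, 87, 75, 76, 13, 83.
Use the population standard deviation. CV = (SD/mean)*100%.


Mean = 69.5714
SD = 24.8760
CV = (24.8760/69.5714)*100 = 35.7561%

CV = 35.7561%


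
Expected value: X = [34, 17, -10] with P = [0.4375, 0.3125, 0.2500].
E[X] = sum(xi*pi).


E[X] = 34*0.4375 + 17*0.3125 - 10*0.2500
= 14.8750 + 5.3125 - 2.5000
= 17.6875

E[X] = 17.6875


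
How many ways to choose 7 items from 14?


C(14,7) = 14!/(7! × 7!)
= 87178291200/(5040 × 5040)
= 3432

C(14,7) = 3432


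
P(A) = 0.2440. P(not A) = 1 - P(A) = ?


P(not A) = 1 - 0.2440 = 0.7560

P(not A) = 0.7560


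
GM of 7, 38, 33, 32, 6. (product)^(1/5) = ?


Product = 7 × 38 × 33 × 32 × 6 = 1685376
GM = 1685376^(1/5) = 17.5930

GM = 17.5930


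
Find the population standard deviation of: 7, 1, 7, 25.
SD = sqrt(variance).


Mean = 10.0000
Variance = 81.0000
SD = sqrt(81.0000) = 9.0000

SD = 9.0000


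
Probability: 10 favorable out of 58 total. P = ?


P = 10/58 = 0.1724

P = 0.1724


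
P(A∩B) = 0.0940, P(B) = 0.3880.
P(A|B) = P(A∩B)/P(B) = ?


P(A|B) = 0.0940/0.3880 = 0.2423

P(A|B) = 0.2423


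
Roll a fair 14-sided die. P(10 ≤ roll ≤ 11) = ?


Favorable outcomes (10 ≤ roll ≤ 11): 2
Total outcomes = 14
P = 2/14 = 0.1429

P = 0.1429


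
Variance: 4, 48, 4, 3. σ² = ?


Mean = 14.7500
Squared deviations: 115.5625, 1105.5625, 115.5625, 138.0625
Sum = 1474.7500
Variance = 1474.7500/4 = 368.6875

Variance = 368.6875


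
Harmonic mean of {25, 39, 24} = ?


Sum of reciprocals = 1/25 + 1/39 + 1/24 = 0.107308
HM = 3/0.107308 = 27.9570

HM = 27.9570


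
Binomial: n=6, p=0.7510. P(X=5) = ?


C(6,5) = 6
p^5 = 0.238891
(1-p)^1 = 0.249000
P = 6 * 0.238891 * 0.249000 = 0.3569

P(X=5) = 0.3569


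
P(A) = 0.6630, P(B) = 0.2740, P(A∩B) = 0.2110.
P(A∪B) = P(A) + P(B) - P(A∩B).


P(A∪B) = 0.6630 + 0.2740 - 0.2110
= 0.9370 - 0.2110
= 0.7260

P(A∪B) = 0.7260


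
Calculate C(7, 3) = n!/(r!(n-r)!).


C(7,3) = 7!/(3! × 4!)
= 5040/(6 × 24)
= 35

C(7,3) = 35


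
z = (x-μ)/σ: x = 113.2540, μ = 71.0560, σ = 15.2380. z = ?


z = (113.2540 - 71.0560)/15.2380
= 42.1980/15.2380
= 2.7693

z = 2.7693


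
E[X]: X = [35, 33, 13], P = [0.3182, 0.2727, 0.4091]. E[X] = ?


E[X] = 35*0.3182 + 33*0.2727 + 13*0.4091
= 11.1370 + 8.9991 + 5.3183
= 25.4544

E[X] = 25.4544


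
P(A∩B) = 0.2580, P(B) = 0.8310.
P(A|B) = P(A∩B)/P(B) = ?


P(A|B) = 0.2580/0.8310 = 0.3105

P(A|B) = 0.3105


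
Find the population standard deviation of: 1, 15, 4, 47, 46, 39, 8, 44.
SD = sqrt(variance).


Mean = 25.5000
Variance = 360.7500
SD = sqrt(360.7500) = 18.9934

SD = 18.9934


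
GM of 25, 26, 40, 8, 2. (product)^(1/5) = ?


Product = 25 × 26 × 40 × 8 × 2 = 416000
GM = 416000^(1/5) = 13.2990

GM = 13.2990


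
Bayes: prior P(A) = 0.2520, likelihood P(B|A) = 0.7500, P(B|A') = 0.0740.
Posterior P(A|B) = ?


P(B) = P(B|A)*P(A) + P(B|A')*P(A')
= 0.7500*0.2520 + 0.0740*0.7480
= 0.189000 + 0.055352 = 0.244352
P(A|B) = 0.189000/0.244352 = 0.7735

P(A|B) = 0.7735


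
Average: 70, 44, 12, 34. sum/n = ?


Sum = 70 + 44 + 12 + 34 = 160
n = 4
Mean = 160/4 = 40.0000

Mean = 40.0000


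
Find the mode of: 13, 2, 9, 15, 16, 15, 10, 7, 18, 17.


Frequencies: 2:1, 7:1, 9:1, 10:1, 13:1, 15:2, 16:1, 17:1, 18:1
Max frequency = 2
Mode = 15

Mode = 15


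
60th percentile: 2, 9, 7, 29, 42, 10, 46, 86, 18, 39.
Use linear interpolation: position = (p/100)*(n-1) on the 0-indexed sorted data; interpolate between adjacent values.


Sorted: 2, 7, 9, 10, 18, 29, 39, 42, 46, 86
n = 10
Index = 60/100 * 9 = 5.4000
Lower = data[5] = 29, Upper = data[6] = 39
P60 = 29 + 0.4000*(10) = 33.0000

P60 = 33.0000


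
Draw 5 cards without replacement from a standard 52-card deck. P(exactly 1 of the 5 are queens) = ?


Hypergeometric: P(X=1) = C(4,1)·C(48,4) / C(52,5)
= 4 × 194580 / 2598960
= 778320/2598960 = 0.2995

P = 0.2995


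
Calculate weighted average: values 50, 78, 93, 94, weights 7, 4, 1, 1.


Numerator = 50*7 + 78*4 + 93*1 + 94*1 = 849
Denominator = 7 + 4 + 1 + 1 = 13
WM = 849/13 = 65.3077

WM = 65.3077


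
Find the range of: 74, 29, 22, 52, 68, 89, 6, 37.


Max = 89, Min = 6
Range = 89 - 6 = 83

Range = 83


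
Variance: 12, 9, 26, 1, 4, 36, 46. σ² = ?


Mean = 19.1429
Squared deviations: 51.0204, 102.8776, 47.0204, 329.1633, 229.3061, 284.1633, 721.3061
Sum = 1764.8571
Variance = 1764.8571/7 = 252.1224

Variance = 252.1224


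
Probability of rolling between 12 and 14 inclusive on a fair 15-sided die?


Favorable outcomes (12 ≤ roll ≤ 14): 3
Total outcomes = 15
P = 3/15 = 0.2000

P = 0.2000


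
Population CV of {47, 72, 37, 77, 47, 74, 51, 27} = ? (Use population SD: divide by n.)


Mean = 54.0000
SD = 17.2409
CV = (17.2409/54.0000)*100 = 31.9277%

CV = 31.9277%


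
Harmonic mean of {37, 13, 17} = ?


Sum of reciprocals = 1/37 + 1/13 + 1/17 = 0.162774
HM = 3/0.162774 = 18.4305

HM = 18.4305


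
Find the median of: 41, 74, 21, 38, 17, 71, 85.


Sorted: 17, 21, 38, 41, 71, 74, 85
n = 7 (odd)
Middle value = 41

Median = 41


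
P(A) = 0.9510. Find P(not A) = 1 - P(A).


P(not A) = 1 - 0.9510 = 0.0490

P(not A) = 0.0490


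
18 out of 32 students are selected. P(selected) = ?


P = 18/32 = 0.5625

P = 0.5625


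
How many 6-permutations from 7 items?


P(7,6) = 7!/1!
= 5040/1
= 5040

P(7,6) = 5040


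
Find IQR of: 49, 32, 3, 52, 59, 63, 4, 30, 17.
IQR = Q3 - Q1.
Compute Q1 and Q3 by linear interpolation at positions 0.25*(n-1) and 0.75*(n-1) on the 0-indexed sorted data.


Sorted: 3, 4, 17, 30, 32, 49, 52, 59, 63
Q1 (25th %ile) = 17.0000
Q3 (75th %ile) = 52.0000
IQR = 52.0000 - 17.0000 = 35.0000

IQR = 35.0000


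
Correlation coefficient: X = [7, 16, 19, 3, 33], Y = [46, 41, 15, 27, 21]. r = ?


Mean X = 15.6000, Mean Y = 30.0000
SD X = 10.461357, SD Y = 11.764353
Cov = -60.600000
r = -60.600000/(10.461357*11.764353) = -0.4924

r = -0.4924


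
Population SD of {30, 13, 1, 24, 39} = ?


Mean = 21.4000
Variance = 175.4400
SD = sqrt(175.4400) = 13.2454

SD = 13.2454


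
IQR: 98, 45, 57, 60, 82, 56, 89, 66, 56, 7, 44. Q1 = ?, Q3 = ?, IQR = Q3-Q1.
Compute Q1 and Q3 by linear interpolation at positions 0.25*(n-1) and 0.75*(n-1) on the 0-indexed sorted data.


Sorted: 7, 44, 45, 56, 56, 57, 60, 66, 82, 89, 98
Q1 (25th %ile) = 50.5000
Q3 (75th %ile) = 74.0000
IQR = 74.0000 - 50.5000 = 23.5000

IQR = 23.5000


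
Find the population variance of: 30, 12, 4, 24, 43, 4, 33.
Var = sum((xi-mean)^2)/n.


Mean = 21.4286
Squared deviations: 73.4694, 88.8980, 303.7551, 6.6122, 465.3265, 303.7551, 133.8980
Sum = 1375.7143
Variance = 1375.7143/7 = 196.5306

Variance = 196.5306


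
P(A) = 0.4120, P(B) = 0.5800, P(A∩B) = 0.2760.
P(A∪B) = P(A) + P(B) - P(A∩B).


P(A∪B) = 0.4120 + 0.5800 - 0.2760
= 0.9920 - 0.2760
= 0.7160

P(A∪B) = 0.7160


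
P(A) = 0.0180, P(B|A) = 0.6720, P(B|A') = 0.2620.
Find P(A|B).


P(B) = P(B|A)*P(A) + P(B|A')*P(A')
= 0.6720*0.0180 + 0.2620*0.9820
= 0.012096 + 0.257284 = 0.269380
P(A|B) = 0.012096/0.269380 = 0.0449

P(A|B) = 0.0449


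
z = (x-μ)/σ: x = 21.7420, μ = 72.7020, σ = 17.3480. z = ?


z = (21.7420 - 72.7020)/17.3480
= -50.9600/17.3480
= -2.9375

z = -2.9375


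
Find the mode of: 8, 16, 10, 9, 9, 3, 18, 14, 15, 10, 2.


Frequencies: 2:1, 3:1, 8:1, 9:2, 10:2, 14:1, 15:1, 16:1, 18:1
Max frequency = 2
Mode = 9, 10

Mode = 9, 10


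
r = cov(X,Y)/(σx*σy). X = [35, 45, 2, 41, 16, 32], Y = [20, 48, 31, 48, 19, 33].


Mean X = 28.5000, Mean Y = 33.1667
SD X = 14.952703, SD Y = 11.682133
Cov = 96.416667
r = 96.416667/(14.952703*11.682133) = 0.5520

r = 0.5520


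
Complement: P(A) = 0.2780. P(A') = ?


P(not A) = 1 - 0.2780 = 0.7220

P(not A) = 0.7220


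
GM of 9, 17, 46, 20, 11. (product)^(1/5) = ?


Product = 9 × 17 × 46 × 20 × 11 = 1548360
GM = 1548360^(1/5) = 17.2971

GM = 17.2971


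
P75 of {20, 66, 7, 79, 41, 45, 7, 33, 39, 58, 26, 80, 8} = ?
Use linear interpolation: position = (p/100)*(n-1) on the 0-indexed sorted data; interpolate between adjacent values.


Sorted: 7, 7, 8, 20, 26, 33, 39, 41, 45, 58, 66, 79, 80
n = 13
Index = 75/100 * 12 = 9.0000
Lower = data[9] = 58, Upper = data[10] = 66
P75 = 58 + 0*(8) = 58.0000

P75 = 58.0000


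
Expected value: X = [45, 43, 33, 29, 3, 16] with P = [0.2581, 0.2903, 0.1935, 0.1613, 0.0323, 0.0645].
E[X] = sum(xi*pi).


E[X] = 45*0.2581 + 43*0.2903 + 33*0.1935 + 29*0.1613 + 3*0.0323 + 16*0.0645
= 11.6145 + 12.4829 + 6.3855 + 4.6777 + 0.0969 + 1.0320
= 36.2895

E[X] = 36.2895


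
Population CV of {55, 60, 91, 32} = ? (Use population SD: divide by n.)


Mean = 59.5000
SD = 21.0297
CV = (21.0297/59.5000)*100 = 35.3441%

CV = 35.3441%


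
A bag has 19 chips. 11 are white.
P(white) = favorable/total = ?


P = 11/19 = 0.5789

P = 0.5789


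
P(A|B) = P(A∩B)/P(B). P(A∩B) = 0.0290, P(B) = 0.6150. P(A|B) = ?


P(A|B) = 0.0290/0.6150 = 0.0472

P(A|B) = 0.0472


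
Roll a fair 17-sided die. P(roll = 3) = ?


Favorable outcomes (roll = 3): 1
Total outcomes = 17
P = 1/17 = 0.0588

P = 0.0588


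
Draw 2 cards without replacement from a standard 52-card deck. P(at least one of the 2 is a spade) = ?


P(at least one) = 1 - P(none)
P(none) = (39/52) × (38/51) = 0.558824
P(at least one) = 1 - 0.558824 = 0.4412

P = 0.4412


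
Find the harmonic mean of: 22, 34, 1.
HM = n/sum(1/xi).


Sum of reciprocals = 1/22 + 1/34 + 1/1 = 1.074866
HM = 3/1.074866 = 2.7910

HM = 2.7910


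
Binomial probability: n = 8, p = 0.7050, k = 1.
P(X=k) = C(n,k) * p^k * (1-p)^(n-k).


C(8,1) = 8
p^1 = 0.705000
(1-p)^7 = 0.000194
P = 8 * 0.705000 * 0.000194 = 0.0011

P(X=1) = 0.0011


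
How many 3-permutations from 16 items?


P(16,3) = 16!/13!
= 20922789888000/6227020800
= 3360

P(16,3) = 3360


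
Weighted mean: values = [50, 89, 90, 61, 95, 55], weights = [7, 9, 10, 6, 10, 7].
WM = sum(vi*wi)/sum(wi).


Numerator = 50*7 + 89*9 + 90*10 + 61*6 + 95*10 + 55*7 = 3752
Denominator = 7 + 9 + 10 + 6 + 10 + 7 = 49
WM = 3752/49 = 76.5714

WM = 76.5714


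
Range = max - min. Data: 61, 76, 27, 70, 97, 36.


Max = 97, Min = 27
Range = 97 - 27 = 70

Range = 70


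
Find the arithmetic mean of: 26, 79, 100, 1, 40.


Sum = 26 + 79 + 100 + 1 + 40 = 246
n = 5
Mean = 246/5 = 49.2000

Mean = 49.2000


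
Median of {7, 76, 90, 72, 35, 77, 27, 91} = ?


Sorted: 7, 27, 35, 72, 76, 77, 90, 91
n = 8 (even)
Middle values: 72 and 76
Median = (72+76)/2 = 74.0000

Median = 74.0000


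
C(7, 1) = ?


C(7,1) = 7!/(1! × 6!)
= 5040/(1 × 720)
= 7

C(7,1) = 7


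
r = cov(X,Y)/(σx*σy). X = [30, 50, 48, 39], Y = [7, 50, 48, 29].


Mean X = 41.7500, Mean Y = 33.5000
SD X = 7.949057, SD Y = 17.356555
Cov = 137.625000
r = 137.625000/(7.949057*17.356555) = 0.9975

r = 0.9975


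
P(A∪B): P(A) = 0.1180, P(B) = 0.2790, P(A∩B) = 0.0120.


P(A∪B) = 0.1180 + 0.2790 - 0.0120
= 0.3970 - 0.0120
= 0.3850

P(A∪B) = 0.3850


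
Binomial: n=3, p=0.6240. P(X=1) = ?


C(3,1) = 3
p^1 = 0.624000
(1-p)^2 = 0.141376
P = 3 * 0.624000 * 0.141376 = 0.2647

P(X=1) = 0.2647


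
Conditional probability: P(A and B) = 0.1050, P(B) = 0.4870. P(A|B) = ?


P(A|B) = 0.1050/0.4870 = 0.2156

P(A|B) = 0.2156


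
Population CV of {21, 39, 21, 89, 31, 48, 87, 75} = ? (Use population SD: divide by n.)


Mean = 51.3750
SD = 26.6174
CV = (26.6174/51.3750)*100 = 51.8100%

CV = 51.8100%


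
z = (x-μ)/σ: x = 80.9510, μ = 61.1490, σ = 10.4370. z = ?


z = (80.9510 - 61.1490)/10.4370
= 19.8020/10.4370
= 1.8973

z = 1.8973


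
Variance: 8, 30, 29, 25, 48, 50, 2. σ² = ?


Mean = 27.4286
Squared deviations: 377.4694, 6.6122, 2.4694, 5.8980, 423.1837, 509.4694, 646.6122
Sum = 1971.7143
Variance = 1971.7143/7 = 281.6735

Variance = 281.6735


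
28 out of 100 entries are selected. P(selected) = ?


P = 28/100 = 0.2800

P = 0.2800


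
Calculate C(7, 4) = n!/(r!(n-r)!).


C(7,4) = 7!/(4! × 3!)
= 5040/(24 × 6)
= 35

C(7,4) = 35


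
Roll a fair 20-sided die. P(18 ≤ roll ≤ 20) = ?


Favorable outcomes (18 ≤ roll ≤ 20): 3
Total outcomes = 20
P = 3/20 = 0.1500

P = 0.1500


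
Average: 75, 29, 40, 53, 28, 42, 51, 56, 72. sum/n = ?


Sum = 75 + 29 + 40 + 53 + 28 + 42 + 51 + 56 + 72 = 446
n = 9
Mean = 446/9 = 49.5556

Mean = 49.5556


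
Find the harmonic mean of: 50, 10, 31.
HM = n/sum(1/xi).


Sum of reciprocals = 1/50 + 1/10 + 1/31 = 0.152258
HM = 3/0.152258 = 19.7034

HM = 19.7034


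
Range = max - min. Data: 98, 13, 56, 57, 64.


Max = 98, Min = 13
Range = 98 - 13 = 85

Range = 85


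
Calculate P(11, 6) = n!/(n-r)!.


P(11,6) = 11!/5!
= 39916800/120
= 332640

P(11,6) = 332640


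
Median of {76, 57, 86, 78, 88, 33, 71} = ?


Sorted: 33, 57, 71, 76, 78, 86, 88
n = 7 (odd)
Middle value = 76

Median = 76


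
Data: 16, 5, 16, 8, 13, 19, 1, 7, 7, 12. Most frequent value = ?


Frequencies: 1:1, 5:1, 7:2, 8:1, 12:1, 13:1, 16:2, 19:1
Max frequency = 2
Mode = 7, 16

Mode = 7, 16


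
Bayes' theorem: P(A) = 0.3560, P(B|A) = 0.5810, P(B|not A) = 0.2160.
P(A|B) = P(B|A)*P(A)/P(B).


P(B) = P(B|A)*P(A) + P(B|A')*P(A')
= 0.5810*0.3560 + 0.2160*0.6440
= 0.206836 + 0.139104 = 0.345940
P(A|B) = 0.206836/0.345940 = 0.5979

P(A|B) = 0.5979


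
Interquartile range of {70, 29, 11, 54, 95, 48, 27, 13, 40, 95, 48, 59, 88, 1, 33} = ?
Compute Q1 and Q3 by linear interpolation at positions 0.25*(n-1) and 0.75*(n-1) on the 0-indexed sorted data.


Sorted: 1, 11, 13, 27, 29, 33, 40, 48, 48, 54, 59, 70, 88, 95, 95
Q1 (25th %ile) = 28.0000
Q3 (75th %ile) = 64.5000
IQR = 64.5000 - 28.0000 = 36.5000

IQR = 36.5000


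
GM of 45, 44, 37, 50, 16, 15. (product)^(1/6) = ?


Product = 45 × 44 × 37 × 50 × 16 × 15 = 879120000
GM = 879120000^(1/6) = 30.9510

GM = 30.9510


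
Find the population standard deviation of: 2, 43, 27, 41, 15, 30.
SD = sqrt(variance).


Mean = 26.3333
Variance = 204.5556
SD = sqrt(204.5556) = 14.3023

SD = 14.3023


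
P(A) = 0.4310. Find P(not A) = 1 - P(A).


P(not A) = 1 - 0.4310 = 0.5690

P(not A) = 0.5690


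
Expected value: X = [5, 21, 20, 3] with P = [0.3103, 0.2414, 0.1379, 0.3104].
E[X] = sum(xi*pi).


E[X] = 5*0.3103 + 21*0.2414 + 20*0.1379 + 3*0.3104
= 1.5515 + 5.0694 + 2.7580 + 0.9312
= 10.3101

E[X] = 10.3101


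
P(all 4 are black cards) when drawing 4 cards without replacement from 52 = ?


P(all black cards) = (26/52) × (25/51) × (24/50) × (23/49)
= 0.0552

P = 0.0552


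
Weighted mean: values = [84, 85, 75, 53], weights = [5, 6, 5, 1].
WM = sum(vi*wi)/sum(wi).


Numerator = 84*5 + 85*6 + 75*5 + 53*1 = 1358
Denominator = 5 + 6 + 5 + 1 = 17
WM = 1358/17 = 79.8824

WM = 79.8824


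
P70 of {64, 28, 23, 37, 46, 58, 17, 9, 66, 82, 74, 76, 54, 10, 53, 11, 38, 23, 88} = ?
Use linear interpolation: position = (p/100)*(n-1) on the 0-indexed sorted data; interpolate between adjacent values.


Sorted: 9, 10, 11, 17, 23, 23, 28, 37, 38, 46, 53, 54, 58, 64, 66, 74, 76, 82, 88
n = 19
Index = 70/100 * 18 = 12.6000
Lower = data[12] = 58, Upper = data[13] = 64
P70 = 58 + 0.6000*(6) = 61.6000

P70 = 61.6000
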